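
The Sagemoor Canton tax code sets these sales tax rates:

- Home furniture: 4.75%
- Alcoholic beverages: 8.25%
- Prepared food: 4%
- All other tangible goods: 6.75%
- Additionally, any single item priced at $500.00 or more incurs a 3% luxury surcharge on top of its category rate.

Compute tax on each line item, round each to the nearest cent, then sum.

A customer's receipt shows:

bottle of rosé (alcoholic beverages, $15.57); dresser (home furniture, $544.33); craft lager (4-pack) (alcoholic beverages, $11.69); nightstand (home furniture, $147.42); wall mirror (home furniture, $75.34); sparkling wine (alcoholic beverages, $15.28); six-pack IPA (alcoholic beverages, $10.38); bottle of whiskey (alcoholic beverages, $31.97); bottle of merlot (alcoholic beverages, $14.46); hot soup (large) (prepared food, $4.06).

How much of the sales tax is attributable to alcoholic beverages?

$8.19

Bottle of rosé $15.57: alcoholic beverages → 8.25% → $1.28
Craft lager (4-pack) $11.69: alcoholic beverages → 8.25% → $0.96
Sparkling wine $15.28: alcoholic beverages → 8.25% → $1.26
Six-pack IPA $10.38: alcoholic beverages → 8.25% → $0.86
Bottle of whiskey $31.97: alcoholic beverages → 8.25% → $2.64
Bottle of merlot $14.46: alcoholic beverages → 8.25% → $1.19
Tax on alcoholic beverages = $1.28 + $0.96 + $1.26 + $0.86 + $2.64 + $1.19 = $8.19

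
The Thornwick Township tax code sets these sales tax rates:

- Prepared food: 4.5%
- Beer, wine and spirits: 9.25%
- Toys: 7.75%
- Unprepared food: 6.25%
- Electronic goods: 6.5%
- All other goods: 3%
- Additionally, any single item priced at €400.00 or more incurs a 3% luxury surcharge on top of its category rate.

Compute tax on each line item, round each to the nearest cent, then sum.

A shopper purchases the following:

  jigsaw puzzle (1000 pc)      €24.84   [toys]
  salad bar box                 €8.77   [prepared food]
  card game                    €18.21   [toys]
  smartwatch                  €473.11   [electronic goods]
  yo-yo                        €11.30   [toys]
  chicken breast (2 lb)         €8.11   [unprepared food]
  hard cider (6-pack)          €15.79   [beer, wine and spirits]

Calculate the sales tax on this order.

€51.53

Jigsaw puzzle (1000 pc) €24.84: toys → 7.75% → €1.93
Salad bar box €8.77: prepared food → 4.5% → €0.39
Card game €18.21: toys → 7.75% → €1.41
Smartwatch €473.11: electronic goods → 6.5% + 3% surcharge = 9.5% → €44.95
Yo-yo €11.30: toys → 7.75% → €0.88
Chicken breast (2 lb) €8.11: unprepared food → 6.25% → €0.51
Hard cider (6-pack) €15.79: beer, wine and spirits → 9.25% → €1.46
Total tax = €1.93 + €0.39 + €1.41 + €44.95 + €0.88 + €0.51 + €1.46 = €51.53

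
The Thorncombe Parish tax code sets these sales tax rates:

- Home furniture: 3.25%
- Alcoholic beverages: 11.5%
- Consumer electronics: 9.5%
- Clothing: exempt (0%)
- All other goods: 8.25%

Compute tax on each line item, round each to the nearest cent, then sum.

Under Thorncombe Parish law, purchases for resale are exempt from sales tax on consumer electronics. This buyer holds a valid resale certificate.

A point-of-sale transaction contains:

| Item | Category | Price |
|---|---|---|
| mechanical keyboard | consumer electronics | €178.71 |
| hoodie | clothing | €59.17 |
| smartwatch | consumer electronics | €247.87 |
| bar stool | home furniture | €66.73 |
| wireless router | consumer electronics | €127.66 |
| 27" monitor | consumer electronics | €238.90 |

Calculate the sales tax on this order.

€2.17

Mechanical keyboard €178.71: consumer electronics, buyer-exempt → 0% → €0.00
Hoodie €59.17: clothing → 0% → €0.00
Smartwatch €247.87: consumer electronics, buyer-exempt → 0% → €0.00
Bar stool €66.73: home furniture → 3.25% → €2.17
Wireless router €127.66: consumer electronics, buyer-exempt → 0% → €0.00
27" monitor €238.90: consumer electronics, buyer-exempt → 0% → €0.00
Total tax = €2.17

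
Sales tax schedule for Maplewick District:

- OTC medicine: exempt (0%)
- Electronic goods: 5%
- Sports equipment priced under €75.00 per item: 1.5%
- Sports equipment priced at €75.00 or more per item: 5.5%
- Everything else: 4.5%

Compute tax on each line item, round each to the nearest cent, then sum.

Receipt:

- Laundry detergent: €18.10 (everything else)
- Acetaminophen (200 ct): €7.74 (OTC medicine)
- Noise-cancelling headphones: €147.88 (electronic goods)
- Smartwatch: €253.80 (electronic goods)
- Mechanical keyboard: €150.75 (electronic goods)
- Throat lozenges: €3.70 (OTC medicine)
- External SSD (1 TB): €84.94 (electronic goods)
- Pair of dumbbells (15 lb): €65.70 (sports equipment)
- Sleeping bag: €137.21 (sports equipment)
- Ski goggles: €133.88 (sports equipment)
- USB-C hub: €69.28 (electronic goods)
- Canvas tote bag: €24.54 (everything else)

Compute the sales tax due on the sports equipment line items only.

Pair of dumbbells (15 lb) €65.70: sports equipment, under €75.00 → 1.5% → €0.99
Sleeping bag €137.21: sports equipment, €75.00 or more → 5.5% → €7.55
Ski goggles €133.88: sports equipment, €75.00 or more → 5.5% → €7.36
Tax on sports equipment = €0.99 + €7.55 + €7.36 = €15.90

€15.90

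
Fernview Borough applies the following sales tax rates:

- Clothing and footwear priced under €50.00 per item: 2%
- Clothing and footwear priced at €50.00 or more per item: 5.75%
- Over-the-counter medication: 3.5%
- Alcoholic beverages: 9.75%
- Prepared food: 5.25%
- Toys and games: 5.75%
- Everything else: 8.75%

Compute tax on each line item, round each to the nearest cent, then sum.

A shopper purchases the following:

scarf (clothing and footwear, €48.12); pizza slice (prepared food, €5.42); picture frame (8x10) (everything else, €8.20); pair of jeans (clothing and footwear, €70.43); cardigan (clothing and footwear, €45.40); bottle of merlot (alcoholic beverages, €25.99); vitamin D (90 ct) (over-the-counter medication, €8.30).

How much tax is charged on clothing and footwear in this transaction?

Scarf €48.12: clothing and footwear, under €50.00 → 2% → €0.96
Pair of jeans €70.43: clothing and footwear, €50.00 or more → 5.75% → €4.05
Cardigan €45.40: clothing and footwear, under €50.00 → 2% → €0.91
Tax on clothing and footwear = €0.96 + €4.05 + €0.91 = €5.92

€5.92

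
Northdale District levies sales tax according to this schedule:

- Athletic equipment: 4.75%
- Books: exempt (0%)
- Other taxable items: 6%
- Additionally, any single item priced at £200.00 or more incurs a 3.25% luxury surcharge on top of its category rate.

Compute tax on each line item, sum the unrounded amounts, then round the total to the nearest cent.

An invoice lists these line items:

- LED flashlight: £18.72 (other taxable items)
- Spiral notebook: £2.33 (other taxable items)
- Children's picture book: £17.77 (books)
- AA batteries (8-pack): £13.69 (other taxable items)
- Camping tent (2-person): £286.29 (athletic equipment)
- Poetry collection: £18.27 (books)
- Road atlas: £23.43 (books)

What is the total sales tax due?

£24.99

LED flashlight £18.72: other taxable items → 6% → £1.1232
Spiral notebook £2.33: other taxable items → 6% → £0.1398
Children's picture book £17.77: books → 0% → £0.00
AA batteries (8-pack) £13.69: other taxable items → 6% → £0.8214
Camping tent (2-person) £286.29: athletic equipment → 4.75% + 3.25% surcharge = 8% → £22.9032
Poetry collection £18.27: books → 0% → £0.00
Road atlas £23.43: books → 0% → £0.00
Unrounded tax sum = £24.9876 → £24.99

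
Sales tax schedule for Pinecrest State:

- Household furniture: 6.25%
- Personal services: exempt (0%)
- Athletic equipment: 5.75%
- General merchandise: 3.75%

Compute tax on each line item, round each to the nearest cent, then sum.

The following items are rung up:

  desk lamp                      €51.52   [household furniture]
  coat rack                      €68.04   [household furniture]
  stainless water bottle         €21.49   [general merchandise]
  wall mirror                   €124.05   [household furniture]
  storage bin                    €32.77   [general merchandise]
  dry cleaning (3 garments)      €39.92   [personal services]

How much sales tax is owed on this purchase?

€17.26

Desk lamp €51.52: household furniture → 6.25% → €3.22
Coat rack €68.04: household furniture → 6.25% → €4.25
Stainless water bottle €21.49: general merchandise → 3.75% → €0.81
Wall mirror €124.05: household furniture → 6.25% → €7.75
Storage bin €32.77: general merchandise → 3.75% → €1.23
Dry cleaning (3 garments) €39.92: personal services → 0% → €0.00
Total tax = €3.22 + €4.25 + €0.81 + €7.75 + €1.23 = €17.26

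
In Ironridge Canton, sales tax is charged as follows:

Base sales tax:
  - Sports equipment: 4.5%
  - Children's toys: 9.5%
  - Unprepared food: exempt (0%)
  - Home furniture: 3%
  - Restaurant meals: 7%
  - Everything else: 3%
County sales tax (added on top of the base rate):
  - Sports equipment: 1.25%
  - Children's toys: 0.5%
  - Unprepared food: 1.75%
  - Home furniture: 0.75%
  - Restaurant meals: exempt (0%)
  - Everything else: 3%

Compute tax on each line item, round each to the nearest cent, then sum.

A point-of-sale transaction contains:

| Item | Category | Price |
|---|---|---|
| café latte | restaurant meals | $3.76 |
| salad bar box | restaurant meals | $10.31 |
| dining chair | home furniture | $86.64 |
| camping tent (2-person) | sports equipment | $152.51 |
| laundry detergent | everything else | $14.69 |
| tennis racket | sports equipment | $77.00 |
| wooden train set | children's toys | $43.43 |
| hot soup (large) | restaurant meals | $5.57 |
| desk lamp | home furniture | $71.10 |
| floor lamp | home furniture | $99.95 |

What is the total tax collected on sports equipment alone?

$13.20

Camping tent (2-person) $152.51: sports equipment → 4.5% + 1.25% county = 5.75% → $8.77
Tennis racket $77.00: sports equipment → 4.5% + 1.25% county = 5.75% → $4.43
Tax on sports equipment = $8.77 + $4.43 = $13.20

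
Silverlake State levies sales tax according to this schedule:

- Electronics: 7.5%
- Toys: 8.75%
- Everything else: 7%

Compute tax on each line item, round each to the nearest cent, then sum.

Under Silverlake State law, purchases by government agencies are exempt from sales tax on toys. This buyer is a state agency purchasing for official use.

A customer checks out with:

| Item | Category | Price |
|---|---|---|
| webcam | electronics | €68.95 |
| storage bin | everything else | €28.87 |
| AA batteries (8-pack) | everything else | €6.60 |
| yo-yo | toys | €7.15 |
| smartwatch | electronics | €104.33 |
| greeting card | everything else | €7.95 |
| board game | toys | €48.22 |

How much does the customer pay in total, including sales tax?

€288.10

Webcam €68.95: electronics → 7.5% → €5.17
Storage bin €28.87: everything else → 7% → €2.02
AA batteries (8-pack) €6.60: everything else → 7% → €0.46
Yo-yo €7.15: toys, buyer-exempt → 0% → €0.00
Smartwatch €104.33: electronics → 7.5% → €7.82
Greeting card €7.95: everything else → 7% → €0.56
Board game €48.22: toys, buyer-exempt → 0% → €0.00
Subtotal = €272.07; tax = €16.03; total due = €288.10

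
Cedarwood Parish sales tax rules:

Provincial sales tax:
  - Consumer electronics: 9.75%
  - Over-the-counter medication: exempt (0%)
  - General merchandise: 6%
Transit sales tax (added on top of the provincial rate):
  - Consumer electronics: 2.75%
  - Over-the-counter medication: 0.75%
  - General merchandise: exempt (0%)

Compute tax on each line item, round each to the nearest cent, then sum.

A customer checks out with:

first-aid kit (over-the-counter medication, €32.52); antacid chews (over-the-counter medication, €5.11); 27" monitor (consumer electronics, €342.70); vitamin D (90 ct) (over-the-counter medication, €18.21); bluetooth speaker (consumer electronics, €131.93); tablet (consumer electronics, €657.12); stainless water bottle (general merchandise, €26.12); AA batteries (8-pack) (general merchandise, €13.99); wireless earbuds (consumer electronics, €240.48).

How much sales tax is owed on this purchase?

First-aid kit €32.52: over-the-counter medication → 0% + 0.75% transit = 0.75% → €0.24
Antacid chews €5.11: over-the-counter medication → 0% + 0.75% transit = 0.75% → €0.04
27" monitor €342.70: consumer electronics → 9.75% + 2.75% transit = 12.5% → €42.84
Vitamin D (90 ct) €18.21: over-the-counter medication → 0% + 0.75% transit = 0.75% → €0.14
Bluetooth speaker €131.93: consumer electronics → 9.75% + 2.75% transit = 12.5% → €16.49
Tablet €657.12: consumer electronics → 9.75% + 2.75% transit = 12.5% → €82.14
Stainless water bottle €26.12: general merchandise → 6% + 0% transit = 6% → €1.57
AA batteries (8-pack) €13.99: general merchandise → 6% + 0% transit = 6% → €0.84
Wireless earbuds €240.48: consumer electronics → 9.75% + 2.75% transit = 12.5% → €30.06
Total tax = €0.24 + €0.04 + €42.84 + €0.14 + €16.49 + €82.14 + €1.57 + €0.84 + €30.06 = €174.36

€174.36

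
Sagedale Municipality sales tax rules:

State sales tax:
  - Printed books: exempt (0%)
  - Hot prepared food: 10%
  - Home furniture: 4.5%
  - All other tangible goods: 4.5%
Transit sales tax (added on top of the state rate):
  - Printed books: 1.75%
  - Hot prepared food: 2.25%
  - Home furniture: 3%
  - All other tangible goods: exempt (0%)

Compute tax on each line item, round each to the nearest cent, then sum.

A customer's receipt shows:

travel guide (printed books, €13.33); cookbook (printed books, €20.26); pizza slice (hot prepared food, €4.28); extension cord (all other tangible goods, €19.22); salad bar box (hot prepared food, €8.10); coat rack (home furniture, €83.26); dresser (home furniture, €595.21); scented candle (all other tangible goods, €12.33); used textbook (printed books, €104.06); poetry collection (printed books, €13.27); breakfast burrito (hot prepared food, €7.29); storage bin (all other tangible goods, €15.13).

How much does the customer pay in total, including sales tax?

€953.74

Travel guide €13.33: printed books → 0% + 1.75% transit = 1.75% → €0.23
Cookbook €20.26: printed books → 0% + 1.75% transit = 1.75% → €0.35
Pizza slice €4.28: hot prepared food → 10% + 2.25% transit = 12.25% → €0.52
Extension cord €19.22: all other tangible goods → 4.5% + 0% transit = 4.5% → €0.86
Salad bar box €8.10: hot prepared food → 10% + 2.25% transit = 12.25% → €0.99
Coat rack €83.26: home furniture → 4.5% + 3% transit = 7.5% → €6.24
Dresser €595.21: home furniture → 4.5% + 3% transit = 7.5% → €44.64
Scented candle €12.33: all other tangible goods → 4.5% + 0% transit = 4.5% → €0.55
Used textbook €104.06: printed books → 0% + 1.75% transit = 1.75% → €1.82
Poetry collection €13.27: printed books → 0% + 1.75% transit = 1.75% → €0.23
Breakfast burrito €7.29: hot prepared food → 10% + 2.25% transit = 12.25% → €0.89
Storage bin €15.13: all other tangible goods → 4.5% + 0% transit = 4.5% → €0.68
Subtotal = €895.74; tax = €58.00; total due = €953.74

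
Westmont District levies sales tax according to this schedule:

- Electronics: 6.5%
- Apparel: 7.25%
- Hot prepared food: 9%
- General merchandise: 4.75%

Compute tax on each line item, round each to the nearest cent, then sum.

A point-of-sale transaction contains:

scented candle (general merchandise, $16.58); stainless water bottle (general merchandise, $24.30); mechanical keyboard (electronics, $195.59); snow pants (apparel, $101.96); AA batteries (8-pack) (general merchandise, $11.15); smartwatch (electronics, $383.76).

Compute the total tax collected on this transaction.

$47.51

Scented candle $16.58: general merchandise → 4.75% → $0.79
Stainless water bottle $24.30: general merchandise → 4.75% → $1.15
Mechanical keyboard $195.59: electronics → 6.5% → $12.71
Snow pants $101.96: apparel → 7.25% → $7.39
AA batteries (8-pack) $11.15: general merchandise → 4.75% → $0.53
Smartwatch $383.76: electronics → 6.5% → $24.94
Total tax = $0.79 + $1.15 + $12.71 + $7.39 + $0.53 + $24.94 = $47.51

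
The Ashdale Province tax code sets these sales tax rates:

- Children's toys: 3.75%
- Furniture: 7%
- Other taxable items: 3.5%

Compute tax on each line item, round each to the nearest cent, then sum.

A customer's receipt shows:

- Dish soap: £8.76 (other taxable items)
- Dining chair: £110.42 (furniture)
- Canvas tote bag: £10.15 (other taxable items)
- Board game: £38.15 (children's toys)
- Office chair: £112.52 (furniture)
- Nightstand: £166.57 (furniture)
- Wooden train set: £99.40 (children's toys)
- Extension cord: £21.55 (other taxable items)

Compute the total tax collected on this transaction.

£33.85

Dish soap £8.76: other taxable items → 3.5% → £0.31
Dining chair £110.42: furniture → 7% → £7.73
Canvas tote bag £10.15: other taxable items → 3.5% → £0.36
Board game £38.15: children's toys → 3.75% → £1.43
Office chair £112.52: furniture → 7% → £7.88
Nightstand £166.57: furniture → 7% → £11.66
Wooden train set £99.40: children's toys → 3.75% → £3.73
Extension cord £21.55: other taxable items → 3.5% → £0.75
Total tax = £0.31 + £7.73 + £0.36 + £1.43 + £7.88 + £11.66 + £3.73 + £0.75 = £33.85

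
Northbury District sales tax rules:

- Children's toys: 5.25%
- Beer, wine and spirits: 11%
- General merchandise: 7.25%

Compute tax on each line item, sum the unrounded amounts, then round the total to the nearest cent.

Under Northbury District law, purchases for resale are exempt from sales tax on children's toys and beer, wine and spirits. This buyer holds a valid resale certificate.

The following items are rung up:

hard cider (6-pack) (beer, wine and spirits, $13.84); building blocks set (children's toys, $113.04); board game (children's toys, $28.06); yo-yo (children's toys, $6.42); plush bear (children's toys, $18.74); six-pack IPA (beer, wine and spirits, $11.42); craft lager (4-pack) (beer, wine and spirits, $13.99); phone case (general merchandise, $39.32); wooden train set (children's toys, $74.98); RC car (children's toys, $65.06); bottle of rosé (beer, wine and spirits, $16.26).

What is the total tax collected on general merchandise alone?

Phone case $39.32: general merchandise → 7.25% → $2.8507
Tax on general merchandise: unrounded sum = $2.8507 → $2.85

$2.85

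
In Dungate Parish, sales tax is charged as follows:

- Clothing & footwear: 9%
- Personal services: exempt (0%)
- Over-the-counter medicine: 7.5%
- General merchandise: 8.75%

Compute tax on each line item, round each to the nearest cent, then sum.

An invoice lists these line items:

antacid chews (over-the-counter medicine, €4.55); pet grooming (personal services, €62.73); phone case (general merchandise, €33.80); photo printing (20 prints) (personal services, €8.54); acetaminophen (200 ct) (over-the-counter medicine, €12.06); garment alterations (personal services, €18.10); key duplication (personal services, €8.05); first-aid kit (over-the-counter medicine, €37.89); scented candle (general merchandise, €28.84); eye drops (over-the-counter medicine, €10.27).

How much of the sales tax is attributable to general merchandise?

Phone case €33.80: general merchandise → 8.75% → €2.96
Scented candle €28.84: general merchandise → 8.75% → €2.52
Tax on general merchandise = €2.96 + €2.52 = €5.48

€5.48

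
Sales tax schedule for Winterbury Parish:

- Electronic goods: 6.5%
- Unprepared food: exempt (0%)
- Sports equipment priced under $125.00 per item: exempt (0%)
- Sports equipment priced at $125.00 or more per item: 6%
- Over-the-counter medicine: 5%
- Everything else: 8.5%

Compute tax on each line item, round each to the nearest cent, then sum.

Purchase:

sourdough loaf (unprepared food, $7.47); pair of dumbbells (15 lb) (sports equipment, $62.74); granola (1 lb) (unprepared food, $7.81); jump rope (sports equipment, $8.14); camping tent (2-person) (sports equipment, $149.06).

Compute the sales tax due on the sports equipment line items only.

$8.94

Pair of dumbbells (15 lb) $62.74: sports equipment, under $125.00 → 0% → $0.00
Jump rope $8.14: sports equipment, under $125.00 → 0% → $0.00
Camping tent (2-person) $149.06: sports equipment, $125.00 or more → 6% → $8.94
Tax on sports equipment = $0.00 + $0.00 + $8.94 = $8.94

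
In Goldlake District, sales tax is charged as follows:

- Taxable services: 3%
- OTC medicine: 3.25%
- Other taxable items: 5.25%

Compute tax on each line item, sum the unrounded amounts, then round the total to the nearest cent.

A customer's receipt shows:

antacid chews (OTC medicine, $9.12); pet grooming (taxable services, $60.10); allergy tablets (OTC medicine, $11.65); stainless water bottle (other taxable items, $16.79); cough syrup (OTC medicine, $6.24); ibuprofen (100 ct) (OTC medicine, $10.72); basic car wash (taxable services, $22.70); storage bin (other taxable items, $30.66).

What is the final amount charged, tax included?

Antacid chews $9.12: OTC medicine → 3.25% → $0.2964
Pet grooming $60.10: taxable services → 3% → $1.803
Allergy tablets $11.65: OTC medicine → 3.25% → $0.378625
Stainless water bottle $16.79: other taxable items → 5.25% → $0.881475
Cough syrup $6.24: OTC medicine → 3.25% → $0.2028
Ibuprofen (100 ct) $10.72: OTC medicine → 3.25% → $0.3484
Basic car wash $22.70: taxable services → 3% → $0.681
Storage bin $30.66: other taxable items → 5.25% → $1.60965
Subtotal = $167.98; unrounded tax = $6.20135 → $6.20; total due = $174.18

$174.18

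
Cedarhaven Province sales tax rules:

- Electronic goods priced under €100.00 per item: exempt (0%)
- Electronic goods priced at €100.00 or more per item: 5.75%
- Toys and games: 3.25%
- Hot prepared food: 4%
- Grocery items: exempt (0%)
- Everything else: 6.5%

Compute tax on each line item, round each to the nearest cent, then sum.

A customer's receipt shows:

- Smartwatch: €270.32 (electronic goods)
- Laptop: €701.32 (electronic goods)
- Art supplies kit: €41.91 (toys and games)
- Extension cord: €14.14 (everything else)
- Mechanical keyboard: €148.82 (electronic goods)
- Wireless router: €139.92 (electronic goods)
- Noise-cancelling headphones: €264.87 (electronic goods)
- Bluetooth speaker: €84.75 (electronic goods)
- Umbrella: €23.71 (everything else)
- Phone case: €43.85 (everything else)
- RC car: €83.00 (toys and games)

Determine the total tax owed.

€97.08

Smartwatch €270.32: electronic goods, €100.00 or more → 5.75% → €15.54
Laptop €701.32: electronic goods, €100.00 or more → 5.75% → €40.33
Art supplies kit €41.91: toys and games → 3.25% → €1.36
Extension cord €14.14: everything else → 6.5% → €0.92
Mechanical keyboard €148.82: electronic goods, €100.00 or more → 5.75% → €8.56
Wireless router €139.92: electronic goods, €100.00 or more → 5.75% → €8.05
Noise-cancelling headphones €264.87: electronic goods, €100.00 or more → 5.75% → €15.23
Bluetooth speaker €84.75: electronic goods, under €100.00 → 0% → €0.00
Umbrella €23.71: everything else → 6.5% → €1.54
Phone case €43.85: everything else → 6.5% → €2.85
RC car €83.00: toys and games → 3.25% → €2.70
Total tax = €15.54 + €40.33 + €1.36 + €0.92 + €8.56 + €8.05 + €15.23 + €1.54 + €2.85 + €2.70 = €97.08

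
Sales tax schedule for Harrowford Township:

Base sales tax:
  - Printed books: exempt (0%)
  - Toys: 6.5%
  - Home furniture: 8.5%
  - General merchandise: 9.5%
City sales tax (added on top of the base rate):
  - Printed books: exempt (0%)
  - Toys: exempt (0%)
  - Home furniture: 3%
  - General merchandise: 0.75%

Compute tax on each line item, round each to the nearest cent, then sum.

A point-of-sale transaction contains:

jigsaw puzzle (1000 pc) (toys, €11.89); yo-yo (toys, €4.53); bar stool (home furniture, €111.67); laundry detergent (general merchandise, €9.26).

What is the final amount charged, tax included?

Jigsaw puzzle (1000 pc) €11.89: toys → 6.5% + 0% city = 6.5% → €0.77
Yo-yo €4.53: toys → 6.5% + 0% city = 6.5% → €0.29
Bar stool €111.67: home furniture → 8.5% + 3% city = 11.5% → €12.84
Laundry detergent €9.26: general merchandise → 9.5% + 0.75% city = 10.25% → €0.95
Subtotal = €137.35; tax = €14.85; total due = €152.20

€152.20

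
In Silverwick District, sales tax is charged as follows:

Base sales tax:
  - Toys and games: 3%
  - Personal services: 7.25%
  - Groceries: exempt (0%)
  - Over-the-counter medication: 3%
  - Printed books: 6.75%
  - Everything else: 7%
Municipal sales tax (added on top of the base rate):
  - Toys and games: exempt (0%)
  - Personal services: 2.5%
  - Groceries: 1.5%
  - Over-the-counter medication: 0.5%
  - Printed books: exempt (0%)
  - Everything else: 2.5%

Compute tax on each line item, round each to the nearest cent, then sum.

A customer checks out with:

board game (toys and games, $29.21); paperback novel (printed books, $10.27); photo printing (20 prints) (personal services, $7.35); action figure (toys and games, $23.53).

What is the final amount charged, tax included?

$73.36

Board game $29.21: toys and games → 3% + 0% municipal = 3% → $0.88
Paperback novel $10.27: printed books → 6.75% + 0% municipal = 6.75% → $0.69
Photo printing (20 prints) $7.35: personal services → 7.25% + 2.5% municipal = 9.75% → $0.72
Action figure $23.53: toys and games → 3% + 0% municipal = 3% → $0.71
Subtotal = $70.36; tax = $3.00; total due = $73.36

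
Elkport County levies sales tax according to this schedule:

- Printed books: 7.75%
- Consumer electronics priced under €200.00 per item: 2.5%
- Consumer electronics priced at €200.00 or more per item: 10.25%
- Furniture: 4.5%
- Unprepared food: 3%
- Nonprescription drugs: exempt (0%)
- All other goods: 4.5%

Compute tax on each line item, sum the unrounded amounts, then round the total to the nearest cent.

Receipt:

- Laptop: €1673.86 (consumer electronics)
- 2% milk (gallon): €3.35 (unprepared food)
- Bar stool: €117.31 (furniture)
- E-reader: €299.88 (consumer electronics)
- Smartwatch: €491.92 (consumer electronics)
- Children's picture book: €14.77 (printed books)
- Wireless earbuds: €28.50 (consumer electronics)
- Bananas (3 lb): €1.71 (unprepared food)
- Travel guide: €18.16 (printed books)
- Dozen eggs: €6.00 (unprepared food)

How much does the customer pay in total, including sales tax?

Laptop €1673.86: consumer electronics, €200.00 or more → 10.25% → €171.57065
2% milk (gallon) €3.35: unprepared food → 3% → €0.1005
Bar stool €117.31: furniture → 4.5% → €5.27895
E-reader €299.88: consumer electronics, €200.00 or more → 10.25% → €30.7377
Smartwatch €491.92: consumer electronics, €200.00 or more → 10.25% → €50.4218
Children's picture book €14.77: printed books → 7.75% → €1.144675
Wireless earbuds €28.50: consumer electronics, under €200.00 → 2.5% → €0.7125
Bananas (3 lb) €1.71: unprepared food → 3% → €0.0513
Travel guide €18.16: printed books → 7.75% → €1.4074
Dozen eggs €6.00: unprepared food → 3% → €0.18
Subtotal = €2655.46; unrounded tax = €261.605475 → €261.61; total due = €2917.07

€2917.07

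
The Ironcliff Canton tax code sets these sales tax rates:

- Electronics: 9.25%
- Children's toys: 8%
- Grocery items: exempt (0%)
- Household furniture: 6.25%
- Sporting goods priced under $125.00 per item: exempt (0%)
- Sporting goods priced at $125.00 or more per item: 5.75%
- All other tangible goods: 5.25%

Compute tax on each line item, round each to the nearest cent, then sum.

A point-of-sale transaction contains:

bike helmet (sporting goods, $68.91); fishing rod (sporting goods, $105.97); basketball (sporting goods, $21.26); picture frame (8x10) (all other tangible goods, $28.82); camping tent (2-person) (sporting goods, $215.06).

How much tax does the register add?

Bike helmet $68.91: sporting goods, under $125.00 → 0% → $0.00
Fishing rod $105.97: sporting goods, under $125.00 → 0% → $0.00
Basketball $21.26: sporting goods, under $125.00 → 0% → $0.00
Picture frame (8x10) $28.82: all other tangible goods → 5.25% → $1.51
Camping tent (2-person) $215.06: sporting goods, $125.00 or more → 5.75% → $12.37
Total tax = $1.51 + $12.37 = $13.88

$13.88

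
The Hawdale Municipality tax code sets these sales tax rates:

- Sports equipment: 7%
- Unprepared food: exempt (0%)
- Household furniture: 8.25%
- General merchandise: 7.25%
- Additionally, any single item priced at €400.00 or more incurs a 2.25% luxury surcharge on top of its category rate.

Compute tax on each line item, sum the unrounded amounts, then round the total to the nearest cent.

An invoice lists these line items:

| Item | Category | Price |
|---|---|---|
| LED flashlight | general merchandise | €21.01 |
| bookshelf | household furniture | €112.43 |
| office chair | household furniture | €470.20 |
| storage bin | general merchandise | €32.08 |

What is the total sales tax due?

€62.50

LED flashlight €21.01: general merchandise → 7.25% → €1.523225
Bookshelf €112.43: household furniture → 8.25% → €9.275475
Office chair €470.20: household furniture → 8.25% + 2.25% surcharge = 10.5% → €49.371
Storage bin €32.08: general merchandise → 7.25% → €2.3258
Unrounded tax sum = €62.4955 → €62.50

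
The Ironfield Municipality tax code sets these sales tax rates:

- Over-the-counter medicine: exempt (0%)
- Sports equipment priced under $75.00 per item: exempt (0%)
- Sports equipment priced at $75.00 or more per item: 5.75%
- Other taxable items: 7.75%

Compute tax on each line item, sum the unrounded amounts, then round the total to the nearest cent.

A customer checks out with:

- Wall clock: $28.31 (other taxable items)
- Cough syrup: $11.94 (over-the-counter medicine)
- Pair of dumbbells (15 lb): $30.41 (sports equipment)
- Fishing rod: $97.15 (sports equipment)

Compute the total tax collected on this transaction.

Wall clock $28.31: other taxable items → 7.75% → $2.194025
Cough syrup $11.94: over-the-counter medicine → 0% → $0.00
Pair of dumbbells (15 lb) $30.41: sports equipment, under $75.00 → 0% → $0.00
Fishing rod $97.15: sports equipment, $75.00 or more → 5.75% → $5.586125
Unrounded tax sum = $7.78015 → $7.78

$7.78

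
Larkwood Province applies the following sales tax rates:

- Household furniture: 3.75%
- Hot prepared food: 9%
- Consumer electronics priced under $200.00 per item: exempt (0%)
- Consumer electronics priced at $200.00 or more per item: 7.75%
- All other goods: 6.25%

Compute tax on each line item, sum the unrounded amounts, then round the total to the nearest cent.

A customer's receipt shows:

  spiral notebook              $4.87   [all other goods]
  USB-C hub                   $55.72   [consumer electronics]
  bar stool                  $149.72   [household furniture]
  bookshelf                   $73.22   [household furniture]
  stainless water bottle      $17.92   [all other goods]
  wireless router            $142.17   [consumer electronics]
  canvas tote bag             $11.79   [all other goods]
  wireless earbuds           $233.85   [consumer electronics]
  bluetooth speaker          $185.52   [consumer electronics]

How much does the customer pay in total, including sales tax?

$903.42

Spiral notebook $4.87: all other goods → 6.25% → $0.304375
USB-C hub $55.72: consumer electronics, under $200.00 → 0% → $0.00
Bar stool $149.72: household furniture → 3.75% → $5.6145
Bookshelf $73.22: household furniture → 3.75% → $2.74575
Stainless water bottle $17.92: all other goods → 6.25% → $1.12
Wireless router $142.17: consumer electronics, under $200.00 → 0% → $0.00
Canvas tote bag $11.79: all other goods → 6.25% → $0.736875
Wireless earbuds $233.85: consumer electronics, $200.00 or more → 7.75% → $18.123375
Bluetooth speaker $185.52: consumer electronics, under $200.00 → 0% → $0.00
Subtotal = $874.78; unrounded tax = $28.644875 → $28.64; total due = $903.42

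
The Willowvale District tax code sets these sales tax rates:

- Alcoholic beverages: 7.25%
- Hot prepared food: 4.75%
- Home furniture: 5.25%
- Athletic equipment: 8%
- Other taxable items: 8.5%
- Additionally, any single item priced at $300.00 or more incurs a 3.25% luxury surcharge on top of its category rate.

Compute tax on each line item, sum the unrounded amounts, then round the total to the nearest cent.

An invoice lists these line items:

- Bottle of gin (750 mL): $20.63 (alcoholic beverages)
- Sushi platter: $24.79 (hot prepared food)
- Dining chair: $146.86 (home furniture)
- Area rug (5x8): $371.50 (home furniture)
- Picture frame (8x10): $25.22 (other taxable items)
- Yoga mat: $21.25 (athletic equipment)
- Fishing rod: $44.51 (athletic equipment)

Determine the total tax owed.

Bottle of gin (750 mL) $20.63: alcoholic beverages → 7.25% → $1.495675
Sushi platter $24.79: hot prepared food → 4.75% → $1.177525
Dining chair $146.86: home furniture → 5.25% → $7.71015
Area rug (5x8) $371.50: home furniture → 5.25% + 3.25% surcharge = 8.5% → $31.5775
Picture frame (8x10) $25.22: other taxable items → 8.5% → $2.1437
Yoga mat $21.25: athletic equipment → 8% → $1.70
Fishing rod $44.51: athletic equipment → 8% → $3.5608
Unrounded tax sum = $49.36535 → $49.37

$49.37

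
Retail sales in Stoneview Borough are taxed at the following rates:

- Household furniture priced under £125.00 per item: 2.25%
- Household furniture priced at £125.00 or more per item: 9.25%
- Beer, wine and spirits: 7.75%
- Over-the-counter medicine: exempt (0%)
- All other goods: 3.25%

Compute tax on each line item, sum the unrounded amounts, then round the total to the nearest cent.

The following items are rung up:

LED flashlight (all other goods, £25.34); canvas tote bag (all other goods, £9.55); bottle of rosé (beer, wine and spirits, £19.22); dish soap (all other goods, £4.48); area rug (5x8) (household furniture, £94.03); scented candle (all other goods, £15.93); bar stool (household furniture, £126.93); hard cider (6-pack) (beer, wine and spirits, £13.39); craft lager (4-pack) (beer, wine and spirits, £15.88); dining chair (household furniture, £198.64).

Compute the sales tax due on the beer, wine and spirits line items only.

Bottle of rosé £19.22: beer, wine and spirits → 7.75% → £1.48955
Hard cider (6-pack) £13.39: beer, wine and spirits → 7.75% → £1.037725
Craft lager (4-pack) £15.88: beer, wine and spirits → 7.75% → £1.2307
Tax on beer, wine and spirits: unrounded sum = £3.757975 → £3.76

£3.76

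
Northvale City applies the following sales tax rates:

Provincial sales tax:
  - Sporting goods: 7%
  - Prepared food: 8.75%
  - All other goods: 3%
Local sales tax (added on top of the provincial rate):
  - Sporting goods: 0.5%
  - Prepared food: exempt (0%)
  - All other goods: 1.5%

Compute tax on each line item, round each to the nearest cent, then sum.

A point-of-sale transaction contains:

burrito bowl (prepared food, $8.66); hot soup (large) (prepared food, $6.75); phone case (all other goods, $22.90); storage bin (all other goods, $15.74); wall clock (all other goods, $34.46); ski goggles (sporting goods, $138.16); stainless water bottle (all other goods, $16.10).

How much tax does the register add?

$15.72

Burrito bowl $8.66: prepared food → 8.75% + 0% local = 8.75% → $0.76
Hot soup (large) $6.75: prepared food → 8.75% + 0% local = 8.75% → $0.59
Phone case $22.90: all other goods → 3% + 1.5% local = 4.5% → $1.03
Storage bin $15.74: all other goods → 3% + 1.5% local = 4.5% → $0.71
Wall clock $34.46: all other goods → 3% + 1.5% local = 4.5% → $1.55
Ski goggles $138.16: sporting goods → 7% + 0.5% local = 7.5% → $10.36
Stainless water bottle $16.10: all other goods → 3% + 1.5% local = 4.5% → $0.72
Total tax = $0.76 + $0.59 + $1.03 + $0.71 + $1.55 + $10.36 + $0.72 = $15.72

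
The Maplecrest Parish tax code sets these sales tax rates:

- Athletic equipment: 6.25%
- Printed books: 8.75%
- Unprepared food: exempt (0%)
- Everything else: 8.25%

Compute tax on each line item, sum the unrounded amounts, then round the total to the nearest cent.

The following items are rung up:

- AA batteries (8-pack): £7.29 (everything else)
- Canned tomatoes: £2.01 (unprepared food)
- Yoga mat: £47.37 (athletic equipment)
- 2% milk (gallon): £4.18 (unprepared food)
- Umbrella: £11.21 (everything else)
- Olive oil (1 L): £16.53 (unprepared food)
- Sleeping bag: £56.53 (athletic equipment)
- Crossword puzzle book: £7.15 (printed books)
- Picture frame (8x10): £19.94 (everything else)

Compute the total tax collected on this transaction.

£10.29

AA batteries (8-pack) £7.29: everything else → 8.25% → £0.601425
Canned tomatoes £2.01: unprepared food → 0% → £0.00
Yoga mat £47.37: athletic equipment → 6.25% → £2.960625
2% milk (gallon) £4.18: unprepared food → 0% → £0.00
Umbrella £11.21: everything else → 8.25% → £0.924825
Olive oil (1 L) £16.53: unprepared food → 0% → £0.00
Sleeping bag £56.53: athletic equipment → 6.25% → £3.533125
Crossword puzzle book £7.15: printed books → 8.75% → £0.625625
Picture frame (8x10) £19.94: everything else → 8.25% → £1.64505
Unrounded tax sum = £10.290675 → £10.29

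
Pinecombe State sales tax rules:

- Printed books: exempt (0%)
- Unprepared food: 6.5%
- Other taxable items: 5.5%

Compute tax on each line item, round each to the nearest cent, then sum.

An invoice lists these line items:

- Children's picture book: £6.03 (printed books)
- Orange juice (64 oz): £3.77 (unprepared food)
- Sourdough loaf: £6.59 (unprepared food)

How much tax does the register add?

£0.68

Children's picture book £6.03: printed books → 0% → £0.00
Orange juice (64 oz) £3.77: unprepared food → 6.5% → £0.25
Sourdough loaf £6.59: unprepared food → 6.5% → £0.43
Total tax = £0.25 + £0.43 = £0.68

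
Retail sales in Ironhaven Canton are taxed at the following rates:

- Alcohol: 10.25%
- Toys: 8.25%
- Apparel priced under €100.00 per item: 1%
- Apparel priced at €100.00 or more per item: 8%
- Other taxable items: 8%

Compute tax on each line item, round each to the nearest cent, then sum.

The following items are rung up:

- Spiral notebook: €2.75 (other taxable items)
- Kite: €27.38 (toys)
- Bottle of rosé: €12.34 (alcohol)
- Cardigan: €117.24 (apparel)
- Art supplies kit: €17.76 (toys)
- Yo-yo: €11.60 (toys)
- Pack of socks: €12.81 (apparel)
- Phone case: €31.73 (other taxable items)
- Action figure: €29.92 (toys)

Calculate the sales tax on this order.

€20.69

Spiral notebook €2.75: other taxable items → 8% → €0.22
Kite €27.38: toys → 8.25% → €2.26
Bottle of rosé €12.34: alcohol → 10.25% → €1.26
Cardigan €117.24: apparel, €100.00 or more → 8% → €9.38
Art supplies kit €17.76: toys → 8.25% → €1.47
Yo-yo €11.60: toys → 8.25% → €0.96
Pack of socks €12.81: apparel, under €100.00 → 1% → €0.13
Phone case €31.73: other taxable items → 8% → €2.54
Action figure €29.92: toys → 8.25% → €2.47
Total tax = €0.22 + €2.26 + €1.26 + €9.38 + €1.47 + €0.96 + €0.13 + €2.54 + €2.47 = €20.69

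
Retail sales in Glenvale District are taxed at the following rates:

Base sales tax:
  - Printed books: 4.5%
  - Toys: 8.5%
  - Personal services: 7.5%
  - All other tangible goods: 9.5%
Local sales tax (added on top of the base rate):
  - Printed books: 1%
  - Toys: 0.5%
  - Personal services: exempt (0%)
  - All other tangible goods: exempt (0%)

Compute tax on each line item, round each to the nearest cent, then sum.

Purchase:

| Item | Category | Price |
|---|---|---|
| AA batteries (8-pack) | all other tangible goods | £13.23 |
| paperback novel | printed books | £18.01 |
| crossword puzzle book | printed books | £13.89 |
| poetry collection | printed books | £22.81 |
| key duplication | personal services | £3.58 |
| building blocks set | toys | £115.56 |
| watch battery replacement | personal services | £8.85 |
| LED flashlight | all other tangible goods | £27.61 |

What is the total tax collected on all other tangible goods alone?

AA batteries (8-pack) £13.23: all other tangible goods → 9.5% + 0% local = 9.5% → £1.26
LED flashlight £27.61: all other tangible goods → 9.5% + 0% local = 9.5% → £2.62
Tax on all other tangible goods = £1.26 + £2.62 = £3.88

£3.88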